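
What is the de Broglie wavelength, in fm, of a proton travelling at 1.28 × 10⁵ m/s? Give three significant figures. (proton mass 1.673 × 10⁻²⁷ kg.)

λ = 3090 fm

p = mv = 1.673 × 10⁻²⁷ × 1.28 × 10⁵ = 2.141 × 10⁻²² kg·m/s.
λ = h/p = 6.626 × 10⁻³⁴ / 2.141 × 10⁻²² = 3.09 × 10⁻¹² m = 3090 fm.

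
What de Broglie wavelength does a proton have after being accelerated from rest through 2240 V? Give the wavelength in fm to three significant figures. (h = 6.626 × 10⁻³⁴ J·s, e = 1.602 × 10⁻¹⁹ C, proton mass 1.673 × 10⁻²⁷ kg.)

λ = 605 fm

KE = eV = 1.602 × 10⁻¹⁹ × 2240 = 3.588 × 10⁻¹⁶ J.
p = √(2mKE) = √(2 × 1.673 × 10⁻²⁷ × 3.588 × 10⁻¹⁶) = 1.096 × 10⁻²¹ kg·m/s.
λ = h/p = 6.626 × 10⁻³⁴ / 1.096 × 10⁻²¹ = 6.05 × 10⁻¹³ m = 605 fm.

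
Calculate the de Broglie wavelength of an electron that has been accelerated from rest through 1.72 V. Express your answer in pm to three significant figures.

λ = 935 pm

KE = eV = 1.602 × 10⁻¹⁹ × 1.720 = 2.755 × 10⁻¹⁹ J.
p = √(2mKE) = √(2 × 9.109 × 10⁻³¹ × 2.755 × 10⁻¹⁹) = 7.085 × 10⁻²⁵ kg·m/s.
λ = h/p = 6.626 × 10⁻³⁴ / 7.085 × 10⁻²⁵ = 9.35 × 10⁻¹⁰ m = 935 pm.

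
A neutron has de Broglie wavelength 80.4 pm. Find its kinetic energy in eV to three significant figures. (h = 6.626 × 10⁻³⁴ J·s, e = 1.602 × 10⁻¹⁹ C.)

p = h/λ = 6.626 × 10⁻³⁴ / 8.040 × 10⁻¹¹ = 8.241 × 10⁻²⁴ kg·m/s.
KE = p²/(2m) = (8.241 × 10⁻²⁴)² / (2 × 1.675 × 10⁻²⁷) = 2.027 × 10⁻²⁰ J = 0.127 eV.

KE = 0.127 eV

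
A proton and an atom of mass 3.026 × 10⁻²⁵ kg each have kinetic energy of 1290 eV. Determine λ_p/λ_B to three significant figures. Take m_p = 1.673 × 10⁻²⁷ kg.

λ_p/λ_B = 13.4

At fixed KE, p = √(2mKE) so λ = h/p ∝ 1/√m.
λ_p/λ_B = √(m_B/m_p) = √(3.026 × 10⁻²⁵/1.673 × 10⁻²⁷) = √(180.9) = 13.4.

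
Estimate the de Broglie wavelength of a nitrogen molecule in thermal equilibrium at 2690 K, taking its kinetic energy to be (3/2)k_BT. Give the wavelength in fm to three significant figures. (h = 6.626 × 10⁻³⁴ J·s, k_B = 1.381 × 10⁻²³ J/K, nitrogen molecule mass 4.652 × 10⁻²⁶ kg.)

KE = (3/2)k_BT = 1.5 × 1.381 × 10⁻²³ × 2690 = 5.572 × 10⁻²⁰ J.
p = √(2mKE) = √(2 × 4.652 × 10⁻²⁶ × 5.572 × 10⁻²⁰) = 7.200 × 10⁻²³ kg·m/s.
λ = h/p = 9.20 × 10⁻¹² m = 9200 fm.

λ = 9200 fm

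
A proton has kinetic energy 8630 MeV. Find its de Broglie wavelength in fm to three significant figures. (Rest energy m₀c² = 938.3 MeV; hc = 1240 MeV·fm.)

Total energy E = KE + m₀c² = 8630 + 938.3 = 9568.3 MeV.
(pc)² = E² − (m₀c²)² = (9568.3)² − (938.3)² = 9.067 × 10⁷ MeV², so pc = 9522 MeV.
λ = hc/(pc) = 1240 MeV·fm / 9522 MeV = 0.130 fm.

λ = 0.130 fm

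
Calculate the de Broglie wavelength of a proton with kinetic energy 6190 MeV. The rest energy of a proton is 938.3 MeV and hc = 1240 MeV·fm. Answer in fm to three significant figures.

λ = 0.175 fm

Total energy E = KE + m₀c² = 6190 + 938.3 = 7128.3 MeV.
(pc)² = E² − (m₀c²)² = (7128.3)² − (938.3)² = 4.993 × 10⁷ MeV², so pc = 7066 MeV.
λ = hc/(pc) = 1240 MeV·fm / 7066 MeV = 0.175 fm.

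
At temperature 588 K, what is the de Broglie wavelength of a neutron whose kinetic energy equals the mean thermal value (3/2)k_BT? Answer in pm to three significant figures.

λ = 104 pm

KE = (3/2)k_BT = 1.5 × 1.381 × 10⁻²³ × 588 = 1.218 × 10⁻²⁰ J.
p = √(2mKE) = √(2 × 1.675 × 10⁻²⁷ × 1.218 × 10⁻²⁰) = 6.388 × 10⁻²⁴ kg·m/s.
λ = h/p = 1.04 × 10⁻¹⁰ m = 104 pm.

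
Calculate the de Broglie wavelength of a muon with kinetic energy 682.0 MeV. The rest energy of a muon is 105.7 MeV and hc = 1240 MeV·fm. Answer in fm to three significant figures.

λ = 1.59 fm

Total energy E = KE + m₀c² = 682.0 + 105.7 = 787.7 MeV.
(pc)² = E² − (m₀c²)² = (787.7)² − (105.7)² = 6.093 × 10⁵ MeV², so pc = 780.6 MeV.
λ = hc/(pc) = 1240 MeV·fm / 780.6 MeV = 1.59 fm.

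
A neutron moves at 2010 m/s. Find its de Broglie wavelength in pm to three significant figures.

λ = 197 pm

p = mv = 1.675 × 10⁻²⁷ × 2010 = 3.367 × 10⁻²⁴ kg·m/s.
λ = h/p = 6.626 × 10⁻³⁴ / 3.367 × 10⁻²⁴ = 1.97 × 10⁻¹⁰ m = 197 pm.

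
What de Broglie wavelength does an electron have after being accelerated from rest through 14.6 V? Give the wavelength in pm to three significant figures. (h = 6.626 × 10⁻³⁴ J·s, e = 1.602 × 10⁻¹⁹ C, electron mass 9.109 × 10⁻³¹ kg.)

λ = 321 pm

KE = eV = 1.602 × 10⁻¹⁹ × 14.60 = 2.339 × 10⁻¹⁸ J.
p = √(2mKE) = √(2 × 9.109 × 10⁻³¹ × 2.339 × 10⁻¹⁸) = 2.064 × 10⁻²⁴ kg·m/s.
λ = h/p = 6.626 × 10⁻³⁴ / 2.064 × 10⁻²⁴ = 3.21 × 10⁻¹⁰ m = 321 pm.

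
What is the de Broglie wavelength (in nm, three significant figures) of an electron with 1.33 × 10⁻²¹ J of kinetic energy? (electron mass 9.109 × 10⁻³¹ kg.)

λ = 13.5 nm

p = √(2mKE) = √(2 × 9.109 × 10⁻³¹ × 1.330 × 10⁻²¹) = 4.922 × 10⁻²⁶ kg·m/s.
λ = h/p = 6.626 × 10⁻³⁴ / 4.922 × 10⁻²⁶ = 1.35 × 10⁻⁸ m = 13.5 nm.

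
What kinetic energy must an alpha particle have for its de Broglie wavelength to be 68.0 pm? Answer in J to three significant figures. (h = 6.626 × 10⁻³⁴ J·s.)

KE = 7.14 × 10⁻²¹ J

p = h/λ = 6.626 × 10⁻³⁴ / 6.800 × 10⁻¹¹ = 9.744 × 10⁻²⁴ kg·m/s.
KE = p²/(2m) = (9.744 × 10⁻²⁴)² / (2 × 6.645 × 10⁻²⁷) = 7.144 × 10⁻²¹ J = 7.14 × 10⁻²¹ J.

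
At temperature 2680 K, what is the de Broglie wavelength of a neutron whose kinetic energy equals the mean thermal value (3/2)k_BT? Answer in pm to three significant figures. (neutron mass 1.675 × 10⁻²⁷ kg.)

KE = (3/2)k_BT = 1.5 × 1.381 × 10⁻²³ × 2680 = 5.552 × 10⁻²⁰ J.
p = √(2mKE) = √(2 × 1.675 × 10⁻²⁷ × 5.552 × 10⁻²⁰) = 1.364 × 10⁻²³ kg·m/s.
λ = h/p = 4.86 × 10⁻¹¹ m = 48.6 pm.

λ = 48.6 pm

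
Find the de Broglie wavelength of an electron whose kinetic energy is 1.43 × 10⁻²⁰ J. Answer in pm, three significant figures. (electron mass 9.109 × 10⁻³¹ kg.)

p = √(2mKE) = √(2 × 9.109 × 10⁻³¹ × 1.430 × 10⁻²⁰) = 1.614 × 10⁻²⁵ kg·m/s.
λ = h/p = 6.626 × 10⁻³⁴ / 1.614 × 10⁻²⁵ = 4.11 × 10⁻⁹ m = 4110 pm.

λ = 4110 pm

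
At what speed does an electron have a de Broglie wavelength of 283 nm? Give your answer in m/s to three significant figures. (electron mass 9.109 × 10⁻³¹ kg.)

v = 2570 m/s

p = h/λ = 6.626 × 10⁻³⁴ / 2.830 × 10⁻⁷ = 2.341 × 10⁻²⁷ kg·m/s.
v = p/m = 2.341 × 10⁻²⁷ / 9.109 × 10⁻³¹ = 2.57 × 10³ m/s = 2570 m/s.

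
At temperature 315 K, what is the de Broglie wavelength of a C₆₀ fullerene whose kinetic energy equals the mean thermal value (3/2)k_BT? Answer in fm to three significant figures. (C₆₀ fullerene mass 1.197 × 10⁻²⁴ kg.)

λ = 5300 fm

KE = (3/2)k_BT = 1.5 × 1.381 × 10⁻²³ × 315 = 6.525 × 10⁻²¹ J.
p = √(2mKE) = √(2 × 1.197 × 10⁻²⁴ × 6.525 × 10⁻²¹) = 1.250 × 10⁻²² kg·m/s.
λ = h/p = 5.30 × 10⁻¹² m = 5300 fm.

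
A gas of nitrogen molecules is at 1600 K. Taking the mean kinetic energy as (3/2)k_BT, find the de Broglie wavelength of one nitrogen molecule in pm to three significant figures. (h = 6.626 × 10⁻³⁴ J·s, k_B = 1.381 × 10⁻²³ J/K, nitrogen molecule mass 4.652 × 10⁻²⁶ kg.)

λ = 11.9 pm

KE = (3/2)k_BT = 1.5 × 1.381 × 10⁻²³ × 1600 = 3.314 × 10⁻²⁰ J.
p = √(2mKE) = √(2 × 4.652 × 10⁻²⁶ × 3.314 × 10⁻²⁰) = 5.553 × 10⁻²³ kg·m/s.
λ = h/p = 1.19 × 10⁻¹¹ m = 11.9 pm.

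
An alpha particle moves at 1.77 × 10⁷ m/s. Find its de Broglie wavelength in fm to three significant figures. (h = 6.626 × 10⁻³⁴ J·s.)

λ = 5.63 fm

p = mv = 6.645 × 10⁻²⁷ × 1.77 × 10⁷ = 1.176 × 10⁻¹⁹ kg·m/s.
λ = h/p = 6.626 × 10⁻³⁴ / 1.176 × 10⁻¹⁹ = 5.63 × 10⁻¹⁵ m = 5.63 fm.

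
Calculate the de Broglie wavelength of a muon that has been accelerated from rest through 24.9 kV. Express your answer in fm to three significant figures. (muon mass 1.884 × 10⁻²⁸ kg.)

λ = 540 fm

KE = eV = 1.602 × 10⁻¹⁹ × 2.490 × 10⁴ = 3.989 × 10⁻¹⁵ J.
p = √(2mKE) = √(2 × 1.884 × 10⁻²⁸ × 3.989 × 10⁻¹⁵) = 1.226 × 10⁻²¹ kg·m/s.
λ = h/p = 6.626 × 10⁻³⁴ / 1.226 × 10⁻²¹ = 5.40 × 10⁻¹³ m = 540 fm.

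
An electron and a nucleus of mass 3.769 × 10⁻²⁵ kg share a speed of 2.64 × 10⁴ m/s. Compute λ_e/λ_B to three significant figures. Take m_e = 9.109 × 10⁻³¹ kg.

λ_e/λ_B = 4.14 × 10⁵

At fixed v, p = mv so λ = h/(mv) ∝ 1/m.
λ_e/λ_B = m_B/m_e = 3.769 × 10⁻²⁵/9.109 × 10⁻³¹ = 4.14 × 10⁵.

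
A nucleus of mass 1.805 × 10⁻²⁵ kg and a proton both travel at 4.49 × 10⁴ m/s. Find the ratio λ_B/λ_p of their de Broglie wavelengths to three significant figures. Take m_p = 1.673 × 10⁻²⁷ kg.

At fixed v, p = mv so λ = h/(mv) ∝ 1/m.
λ_B/λ_p = m_p/m_B = 1.673 × 10⁻²⁷/1.805 × 10⁻²⁵ = 9.27 × 10⁻³.

λ_B/λ_p = 9.27 × 10⁻³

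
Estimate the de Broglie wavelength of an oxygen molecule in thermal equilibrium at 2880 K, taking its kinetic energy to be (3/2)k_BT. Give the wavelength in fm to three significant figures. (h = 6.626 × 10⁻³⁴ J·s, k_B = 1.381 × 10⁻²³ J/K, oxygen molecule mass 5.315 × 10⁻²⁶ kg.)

KE = (3/2)k_BT = 1.5 × 1.381 × 10⁻²³ × 2880 = 5.966 × 10⁻²⁰ J.
p = √(2mKE) = √(2 × 5.315 × 10⁻²⁶ × 5.966 × 10⁻²⁰) = 7.964 × 10⁻²³ kg·m/s.
λ = h/p = 8.32 × 10⁻¹² m = 8320 fm.

λ = 8320 fm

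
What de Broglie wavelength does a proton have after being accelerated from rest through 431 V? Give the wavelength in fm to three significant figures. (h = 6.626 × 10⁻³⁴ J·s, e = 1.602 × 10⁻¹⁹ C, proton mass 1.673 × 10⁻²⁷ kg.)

λ = 1380 fm

KE = eV = 1.602 × 10⁻¹⁹ × 431.0 = 6.905 × 10⁻¹⁷ J.
p = √(2mKE) = √(2 × 1.673 × 10⁻²⁷ × 6.905 × 10⁻¹⁷) = 4.807 × 10⁻²² kg·m/s.
λ = h/p = 6.626 × 10⁻³⁴ / 4.807 × 10⁻²² = 1.38 × 10⁻¹² m = 1380 fm.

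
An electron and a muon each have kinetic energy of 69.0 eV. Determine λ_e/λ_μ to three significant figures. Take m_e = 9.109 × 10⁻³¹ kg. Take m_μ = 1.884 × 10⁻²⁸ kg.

λ_e/λ_μ = 14.4

At fixed KE, p = √(2mKE) so λ = h/p ∝ 1/√m.
λ_e/λ_μ = √(m_μ/m_e) = √(1.884 × 10⁻²⁸/9.109 × 10⁻³¹) = √(206.8) = 14.4.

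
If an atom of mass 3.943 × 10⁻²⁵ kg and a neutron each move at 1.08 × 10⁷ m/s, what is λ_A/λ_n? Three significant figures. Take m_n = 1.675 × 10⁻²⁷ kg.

λ_A/λ_n = 4.25 × 10⁻³

At fixed v, p = mv so λ = h/(mv) ∝ 1/m.
λ_A/λ_n = m_n/m_A = 1.675 × 10⁻²⁷/3.943 × 10⁻²⁵ = 4.25 × 10⁻³.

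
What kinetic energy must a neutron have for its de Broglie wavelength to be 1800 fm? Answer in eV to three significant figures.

p = h/λ = 6.626 × 10⁻³⁴ / 1.800 × 10⁻¹² = 3.681 × 10⁻²² kg·m/s.
KE = p²/(2m) = (3.681 × 10⁻²²)² / (2 × 1.675 × 10⁻²⁷) = 4.045 × 10⁻¹⁷ J = 252 eV.

KE = 252 eV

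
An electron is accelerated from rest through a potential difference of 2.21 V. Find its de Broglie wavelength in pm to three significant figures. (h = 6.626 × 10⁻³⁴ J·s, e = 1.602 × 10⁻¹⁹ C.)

KE = eV = 1.602 × 10⁻¹⁹ × 2.210 = 3.540 × 10⁻¹⁹ J.
p = √(2mKE) = √(2 × 9.109 × 10⁻³¹ × 3.540 × 10⁻¹⁹) = 8.031 × 10⁻²⁵ kg·m/s.
λ = h/p = 6.626 × 10⁻³⁴ / 8.031 × 10⁻²⁵ = 8.25 × 10⁻¹⁰ m = 825 pm.

λ = 825 pm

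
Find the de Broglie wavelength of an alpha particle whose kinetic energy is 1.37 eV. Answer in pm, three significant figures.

KE = 1.37 eV = 2.195 × 10⁻¹⁹ J.
p = √(2mKE) = √(2 × 6.645 × 10⁻²⁷ × 2.195 × 10⁻¹⁹) = 5.401 × 10⁻²³ kg·m/s.
λ = h/p = 6.626 × 10⁻³⁴ / 5.401 × 10⁻²³ = 1.23 × 10⁻¹¹ m = 12.3 pm.

λ = 12.3 pm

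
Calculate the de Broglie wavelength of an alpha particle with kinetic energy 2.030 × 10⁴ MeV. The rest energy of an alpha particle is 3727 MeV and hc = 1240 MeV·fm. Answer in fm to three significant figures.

λ = 0.0522 fm

Total energy E = KE + m₀c² = 2.030 × 10⁴ + 3727 = 24027 MeV.
(pc)² = E² − (m₀c²)² = (24027)² − (3727)² = 5.634 × 10⁸ MeV², so pc = 2.374 × 10⁴ MeV.
λ = hc/(pc) = 1240 MeV·fm / 2.374 × 10⁴ MeV = 0.0522 fm.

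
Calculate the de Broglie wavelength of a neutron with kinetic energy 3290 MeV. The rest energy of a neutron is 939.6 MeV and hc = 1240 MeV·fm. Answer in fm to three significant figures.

λ = 0.301 fm

Total energy E = KE + m₀c² = 3290 + 939.6 = 4229.6 MeV.
(pc)² = E² − (m₀c²)² = (4229.6)² − (939.6)² = 1.701 × 10⁷ MeV², so pc = 4124 MeV.
λ = hc/(pc) = 1240 MeV·fm / 4124 MeV = 0.301 fm.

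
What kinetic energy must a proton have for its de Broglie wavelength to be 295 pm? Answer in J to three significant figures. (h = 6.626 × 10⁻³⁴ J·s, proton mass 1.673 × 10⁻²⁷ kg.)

KE = 1.51 × 10⁻²¹ J

p = h/λ = 6.626 × 10⁻³⁴ / 2.950 × 10⁻¹⁰ = 2.246 × 10⁻²⁴ kg·m/s.
KE = p²/(2m) = (2.246 × 10⁻²⁴)² / (2 × 1.673 × 10⁻²⁷) = 1.508 × 10⁻²¹ J = 1.51 × 10⁻²¹ J.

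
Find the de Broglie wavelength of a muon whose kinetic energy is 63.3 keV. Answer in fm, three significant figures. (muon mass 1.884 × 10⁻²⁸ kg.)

KE = 63.3 keV = 1.014 × 10⁻¹⁴ J.
p = √(2mKE) = √(2 × 1.884 × 10⁻²⁸ × 1.014 × 10⁻¹⁴) = 1.955 × 10⁻²¹ kg·m/s.
λ = h/p = 6.626 × 10⁻³⁴ / 1.955 × 10⁻²¹ = 3.39 × 10⁻¹³ m = 339 fm.

λ = 339 fm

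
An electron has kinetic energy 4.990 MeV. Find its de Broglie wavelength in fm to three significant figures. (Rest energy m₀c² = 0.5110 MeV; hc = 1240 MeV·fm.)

λ = 226 fm

Total energy E = KE + m₀c² = 4.990 + 0.5110 = 5.5010 MeV.
(pc)² = E² − (m₀c²)² = (5.5010)² − (0.5110)² = 30.00 MeV², so pc = 5.477 MeV.
λ = hc/(pc) = 1240 MeV·fm / 5.477 MeV = 226 fm.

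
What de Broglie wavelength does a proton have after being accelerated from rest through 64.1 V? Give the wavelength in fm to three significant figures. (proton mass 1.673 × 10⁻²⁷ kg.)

λ = 3570 fm

KE = eV = 1.602 × 10⁻¹⁹ × 64.10 = 1.027 × 10⁻¹⁷ J.
p = √(2mKE) = √(2 × 1.673 × 10⁻²⁷ × 1.027 × 10⁻¹⁷) = 1.854 × 10⁻²² kg·m/s.
λ = h/p = 6.626 × 10⁻³⁴ / 1.854 × 10⁻²² = 3.57 × 10⁻¹² m = 3570 fm.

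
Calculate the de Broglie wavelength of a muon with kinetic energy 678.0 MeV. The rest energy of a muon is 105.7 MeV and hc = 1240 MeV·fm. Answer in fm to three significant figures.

λ = 1.60 fm

Total energy E = KE + m₀c² = 678.0 + 105.7 = 783.7 MeV.
(pc)² = E² − (m₀c²)² = (783.7)² − (105.7)² = 6.030 × 10⁵ MeV², so pc = 776.5 MeV.
λ = hc/(pc) = 1240 MeV·fm / 776.5 MeV = 1.60 fm.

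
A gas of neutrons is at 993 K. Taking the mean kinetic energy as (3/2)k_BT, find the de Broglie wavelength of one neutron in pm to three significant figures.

KE = (3/2)k_BT = 1.5 × 1.381 × 10⁻²³ × 993 = 2.057 × 10⁻²⁰ J.
p = √(2mKE) = √(2 × 1.675 × 10⁻²⁷ × 2.057 × 10⁻²⁰) = 8.301 × 10⁻²⁴ kg·m/s.
λ = h/p = 7.98 × 10⁻¹¹ m = 79.8 pm.

λ = 79.8 pm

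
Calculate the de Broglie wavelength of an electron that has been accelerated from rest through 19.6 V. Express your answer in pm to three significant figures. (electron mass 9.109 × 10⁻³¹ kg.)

λ = 277 pm

KE = eV = 1.602 × 10⁻¹⁹ × 19.60 = 3.140 × 10⁻¹⁸ J.
p = √(2mKE) = √(2 × 9.109 × 10⁻³¹ × 3.140 × 10⁻¹⁸) = 2.392 × 10⁻²⁴ kg·m/s.
λ = h/p = 6.626 × 10⁻³⁴ / 2.392 × 10⁻²⁴ = 2.77 × 10⁻¹⁰ m = 277 pm.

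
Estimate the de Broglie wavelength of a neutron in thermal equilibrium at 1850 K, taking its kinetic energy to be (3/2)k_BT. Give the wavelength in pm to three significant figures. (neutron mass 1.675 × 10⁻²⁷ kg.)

λ = 58.5 pm

KE = (3/2)k_BT = 1.5 × 1.381 × 10⁻²³ × 1850 = 3.832 × 10⁻²⁰ J.
p = √(2mKE) = √(2 × 1.675 × 10⁻²⁷ × 3.832 × 10⁻²⁰) = 1.133 × 10⁻²³ kg·m/s.
λ = h/p = 5.85 × 10⁻¹¹ m = 58.5 pm.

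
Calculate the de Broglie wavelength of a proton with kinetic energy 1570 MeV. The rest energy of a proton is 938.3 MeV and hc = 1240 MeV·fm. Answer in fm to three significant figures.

Total energy E = KE + m₀c² = 1570 + 938.3 = 2508.3 MeV.
(pc)² = E² − (m₀c²)² = (2508.3)² − (938.3)² = 5.411 × 10⁶ MeV², so pc = 2326 MeV.
λ = hc/(pc) = 1240 MeV·fm / 2326 MeV = 0.533 fm.

λ = 0.533 fm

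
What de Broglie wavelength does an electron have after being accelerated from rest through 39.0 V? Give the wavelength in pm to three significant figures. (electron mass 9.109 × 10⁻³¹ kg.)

KE = eV = 1.602 × 10⁻¹⁹ × 39.00 = 6.248 × 10⁻¹⁸ J.
p = √(2mKE) = √(2 × 9.109 × 10⁻³¹ × 6.248 × 10⁻¹⁸) = 3.374 × 10⁻²⁴ kg·m/s.
λ = h/p = 6.626 × 10⁻³⁴ / 3.374 × 10⁻²⁴ = 1.96 × 10⁻¹⁰ m = 196 pm.

λ = 196 pm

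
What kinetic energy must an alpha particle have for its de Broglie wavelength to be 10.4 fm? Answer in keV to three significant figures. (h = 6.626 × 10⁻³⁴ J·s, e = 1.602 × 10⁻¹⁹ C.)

KE = 1910 keV

p = h/λ = 6.626 × 10⁻³⁴ / 1.040 × 10⁻¹⁴ = 6.371 × 10⁻²⁰ kg·m/s.
KE = p²/(2m) = (6.371 × 10⁻²⁰)² / (2 × 6.645 × 10⁻²⁷) = 3.054 × 10⁻¹³ J = 1910 keV.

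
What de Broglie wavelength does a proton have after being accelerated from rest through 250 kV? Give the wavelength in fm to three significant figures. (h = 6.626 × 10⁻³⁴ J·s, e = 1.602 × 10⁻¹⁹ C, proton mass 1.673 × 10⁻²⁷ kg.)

λ = 57.2 fm

KE = eV = 1.602 × 10⁻¹⁹ × 2.500 × 10⁵ = 4.005 × 10⁻¹⁴ J.
p = √(2mKE) = √(2 × 1.673 × 10⁻²⁷ × 4.005 × 10⁻¹⁴) = 1.158 × 10⁻²⁰ kg·m/s.
λ = h/p = 6.626 × 10⁻³⁴ / 1.158 × 10⁻²⁰ = 5.72 × 10⁻¹⁴ m = 57.2 fm.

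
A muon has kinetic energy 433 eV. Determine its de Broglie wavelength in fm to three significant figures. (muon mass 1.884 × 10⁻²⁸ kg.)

λ = 4100 fm

KE = 433 eV = 6.937 × 10⁻¹⁷ J.
p = √(2mKE) = √(2 × 1.884 × 10⁻²⁸ × 6.937 × 10⁻¹⁷) = 1.617 × 10⁻²² kg·m/s.
λ = h/p = 6.626 × 10⁻³⁴ / 1.617 × 10⁻²² = 4.10 × 10⁻¹² m = 4100 fm.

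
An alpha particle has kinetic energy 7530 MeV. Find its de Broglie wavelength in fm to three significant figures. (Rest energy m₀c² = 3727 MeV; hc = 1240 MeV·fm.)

Total energy E = KE + m₀c² = 7530 + 3727 = 11257 MeV.
(pc)² = E² − (m₀c²)² = (11257)² − (3727)² = 1.128 × 10⁸ MeV², so pc = 1.062 × 10⁴ MeV.
λ = hc/(pc) = 1240 MeV·fm / 1.062 × 10⁴ MeV = 0.117 fm.

λ = 0.117 fm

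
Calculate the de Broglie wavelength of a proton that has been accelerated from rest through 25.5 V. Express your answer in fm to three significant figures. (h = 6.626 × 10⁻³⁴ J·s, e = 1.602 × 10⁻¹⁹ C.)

KE = eV = 1.602 × 10⁻¹⁹ × 25.50 = 4.085 × 10⁻¹⁸ J.
p = √(2mKE) = √(2 × 1.673 × 10⁻²⁷ × 4.085 × 10⁻¹⁸) = 1.169 × 10⁻²² kg·m/s.
λ = h/p = 6.626 × 10⁻³⁴ / 1.169 × 10⁻²² = 5.67 × 10⁻¹² m = 5670 fm.

λ = 5670 fm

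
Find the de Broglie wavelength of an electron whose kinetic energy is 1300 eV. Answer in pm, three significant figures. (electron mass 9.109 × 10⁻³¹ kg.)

KE = 1300 eV = 2.083 × 10⁻¹⁶ J.
p = √(2mKE) = √(2 × 9.109 × 10⁻³¹ × 2.083 × 10⁻¹⁶) = 1.948 × 10⁻²³ kg·m/s.
λ = h/p = 6.626 × 10⁻³⁴ / 1.948 × 10⁻²³ = 3.40 × 10⁻¹¹ m = 34.0 pm.

λ = 34.0 pm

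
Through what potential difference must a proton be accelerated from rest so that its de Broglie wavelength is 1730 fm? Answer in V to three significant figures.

p = h/λ = 6.626 × 10⁻³⁴ / 1.730 × 10⁻¹² = 3.830 × 10⁻²² kg·m/s.
KE = p²/(2m) = 4.384 × 10⁻¹⁷ J.
V = KE/e = 4.384 × 10⁻¹⁷ / (1.602 × 10⁻¹⁹) = 274 V.

V = 274 V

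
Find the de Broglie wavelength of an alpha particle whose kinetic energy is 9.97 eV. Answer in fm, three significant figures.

KE = 9.97 eV = 1.597 × 10⁻¹⁸ J.
p = √(2mKE) = √(2 × 6.645 × 10⁻²⁷ × 1.597 × 10⁻¹⁸) = 1.457 × 10⁻²² kg·m/s.
λ = h/p = 6.626 × 10⁻³⁴ / 1.457 × 10⁻²² = 4.55 × 10⁻¹² m = 4550 fm.

λ = 4550 fm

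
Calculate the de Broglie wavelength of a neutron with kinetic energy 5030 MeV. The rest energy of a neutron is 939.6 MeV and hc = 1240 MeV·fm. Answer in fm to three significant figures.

λ = 0.210 fm

Total energy E = KE + m₀c² = 5030 + 939.6 = 5969.6 MeV.
(pc)² = E² − (m₀c²)² = (5969.6)² − (939.6)² = 3.475 × 10⁷ MeV², so pc = 5895 MeV.
λ = hc/(pc) = 1240 MeV·fm / 5895 MeV = 0.210 fm.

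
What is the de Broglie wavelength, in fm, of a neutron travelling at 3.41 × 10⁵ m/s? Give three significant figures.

p = mv = 1.675 × 10⁻²⁷ × 3.41 × 10⁵ = 5.712 × 10⁻²² kg·m/s.
λ = h/p = 6.626 × 10⁻³⁴ / 5.712 × 10⁻²² = 1.16 × 10⁻¹² m = 1160 fm.

λ = 1160 fm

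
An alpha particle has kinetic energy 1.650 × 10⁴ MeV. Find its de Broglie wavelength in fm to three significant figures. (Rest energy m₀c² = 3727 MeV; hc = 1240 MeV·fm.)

Total energy E = KE + m₀c² = 1.650 × 10⁴ + 3727 = 20227 MeV.
(pc)² = E² − (m₀c²)² = (20227)² − (3727)² = 3.952 × 10⁸ MeV², so pc = 1.988 × 10⁴ MeV.
λ = hc/(pc) = 1240 MeV·fm / 1.988 × 10⁴ MeV = 0.0624 fm.

λ = 0.0624 fm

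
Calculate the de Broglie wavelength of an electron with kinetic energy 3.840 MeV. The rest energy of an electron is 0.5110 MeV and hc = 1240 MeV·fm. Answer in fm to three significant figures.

Total energy E = KE + m₀c² = 3.840 + 0.5110 = 4.3510 MeV.
(pc)² = E² − (m₀c²)² = (4.3510)² − (0.5110)² = 18.67 MeV², so pc = 4.321 MeV.
λ = hc/(pc) = 1240 MeV·fm / 4.321 MeV = 287 fm.

λ = 287 fm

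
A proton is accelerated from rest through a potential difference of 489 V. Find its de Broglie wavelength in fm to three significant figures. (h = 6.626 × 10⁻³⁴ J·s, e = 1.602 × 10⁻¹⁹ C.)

λ = 1290 fm

KE = eV = 1.602 × 10⁻¹⁹ × 489.0 = 7.834 × 10⁻¹⁷ J.
p = √(2mKE) = √(2 × 1.673 × 10⁻²⁷ × 7.834 × 10⁻¹⁷) = 5.120 × 10⁻²² kg·m/s.
λ = h/p = 6.626 × 10⁻³⁴ / 5.120 × 10⁻²² = 1.29 × 10⁻¹² m = 1290 fm.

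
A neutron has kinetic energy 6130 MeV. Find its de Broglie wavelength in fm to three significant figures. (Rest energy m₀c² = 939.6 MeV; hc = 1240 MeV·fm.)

Total energy E = KE + m₀c² = 6130 + 939.6 = 7069.6 MeV.
(pc)² = E² − (m₀c²)² = (7069.6)² − (939.6)² = 4.910 × 10⁷ MeV², so pc = 7007 MeV.
λ = hc/(pc) = 1240 MeV·fm / 7007 MeV = 0.177 fm.

λ = 0.177 fm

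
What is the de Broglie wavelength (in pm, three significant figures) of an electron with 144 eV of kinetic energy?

KE = 144 eV = 2.307 × 10⁻¹⁷ J.
p = √(2mKE) = √(2 × 9.109 × 10⁻³¹ × 2.307 × 10⁻¹⁷) = 6.483 × 10⁻²⁴ kg·m/s.
λ = h/p = 6.626 × 10⁻³⁴ / 6.483 × 10⁻²⁴ = 1.02 × 10⁻¹⁰ m = 102 pm.

λ = 102 pm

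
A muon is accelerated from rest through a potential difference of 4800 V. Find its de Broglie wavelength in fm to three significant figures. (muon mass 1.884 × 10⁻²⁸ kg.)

λ = 1230 fm

KE = eV = 1.602 × 10⁻¹⁹ × 4800 = 7.690 × 10⁻¹⁶ J.
p = √(2mKE) = √(2 × 1.884 × 10⁻²⁸ × 7.690 × 10⁻¹⁶) = 5.383 × 10⁻²² kg·m/s.
λ = h/p = 6.626 × 10⁻³⁴ / 5.383 × 10⁻²² = 1.23 × 10⁻¹² m = 1230 fm.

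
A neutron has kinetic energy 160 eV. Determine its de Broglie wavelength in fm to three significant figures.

λ = 2260 fm

KE = 160 eV = 2.563 × 10⁻¹⁷ J.
p = √(2mKE) = √(2 × 1.675 × 10⁻²⁷ × 2.563 × 10⁻¹⁷) = 2.930 × 10⁻²² kg·m/s.
λ = h/p = 6.626 × 10⁻³⁴ / 2.930 × 10⁻²² = 2.26 × 10⁻¹² m = 2260 fm.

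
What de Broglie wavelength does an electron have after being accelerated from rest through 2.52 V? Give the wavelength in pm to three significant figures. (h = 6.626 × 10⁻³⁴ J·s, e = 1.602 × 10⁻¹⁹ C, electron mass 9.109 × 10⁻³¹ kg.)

KE = eV = 1.602 × 10⁻¹⁹ × 2.520 = 4.037 × 10⁻¹⁹ J.
p = √(2mKE) = √(2 × 9.109 × 10⁻³¹ × 4.037 × 10⁻¹⁹) = 8.576 × 10⁻²⁵ kg·m/s.
λ = h/p = 6.626 × 10⁻³⁴ / 8.576 × 10⁻²⁵ = 7.73 × 10⁻¹⁰ m = 773 pm.

λ = 773 pm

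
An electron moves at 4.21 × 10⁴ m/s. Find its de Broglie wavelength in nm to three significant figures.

λ = 17.3 nm

p = mv = 9.109 × 10⁻³¹ × 4.21 × 10⁴ = 3.835 × 10⁻²⁶ kg·m/s.
λ = h/p = 6.626 × 10⁻³⁴ / 3.835 × 10⁻²⁶ = 1.73 × 10⁻⁸ m = 17.3 nm.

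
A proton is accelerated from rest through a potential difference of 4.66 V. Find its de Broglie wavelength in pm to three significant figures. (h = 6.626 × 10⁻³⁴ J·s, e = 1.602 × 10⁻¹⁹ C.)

KE = eV = 1.602 × 10⁻¹⁹ × 4.660 = 7.465 × 10⁻¹⁹ J.
p = √(2mKE) = √(2 × 1.673 × 10⁻²⁷ × 7.465 × 10⁻¹⁹) = 4.998 × 10⁻²³ kg·m/s.
λ = h/p = 6.626 × 10⁻³⁴ / 4.998 × 10⁻²³ = 1.33 × 10⁻¹¹ m = 13.3 pm.

λ = 13.3 pm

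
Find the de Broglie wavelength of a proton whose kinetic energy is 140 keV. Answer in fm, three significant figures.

KE = 140 keV = 2.243 × 10⁻¹⁴ J.
p = √(2mKE) = √(2 × 1.673 × 10⁻²⁷ × 2.243 × 10⁻¹⁴) = 8.663 × 10⁻²¹ kg·m/s.
λ = h/p = 6.626 × 10⁻³⁴ / 8.663 × 10⁻²¹ = 7.65 × 10⁻¹⁴ m = 76.5 fm.

λ = 76.5 fm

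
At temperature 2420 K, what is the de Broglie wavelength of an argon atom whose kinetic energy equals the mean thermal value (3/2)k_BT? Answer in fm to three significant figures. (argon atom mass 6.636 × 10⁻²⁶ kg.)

KE = (3/2)k_BT = 1.5 × 1.381 × 10⁻²³ × 2420 = 5.013 × 10⁻²⁰ J.
p = √(2mKE) = √(2 × 6.636 × 10⁻²⁶ × 5.013 × 10⁻²⁰) = 8.157 × 10⁻²³ kg·m/s.
λ = h/p = 8.12 × 10⁻¹² m = 8120 fm.

λ = 8120 fm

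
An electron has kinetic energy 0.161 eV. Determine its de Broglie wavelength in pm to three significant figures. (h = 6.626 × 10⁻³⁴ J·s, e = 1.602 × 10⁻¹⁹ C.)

λ = 3060 pm

KE = 0.161 eV = 2.579 × 10⁻²⁰ J.
p = √(2mKE) = √(2 × 9.109 × 10⁻³¹ × 2.579 × 10⁻²⁰) = 2.168 × 10⁻²⁵ kg·m/s.
λ = h/p = 6.626 × 10⁻³⁴ / 2.168 × 10⁻²⁵ = 3.06 × 10⁻⁹ m = 3060 pm.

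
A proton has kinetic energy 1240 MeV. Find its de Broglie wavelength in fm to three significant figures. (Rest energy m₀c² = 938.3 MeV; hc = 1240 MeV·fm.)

λ = 0.631 fm

Total energy E = KE + m₀c² = 1240 + 938.3 = 2178.3 MeV.
(pc)² = E² − (m₀c²)² = (2178.3)² − (938.3)² = 3.865 × 10⁶ MeV², so pc = 1966 MeV.
λ = hc/(pc) = 1240 MeV·fm / 1966 MeV = 0.631 fm.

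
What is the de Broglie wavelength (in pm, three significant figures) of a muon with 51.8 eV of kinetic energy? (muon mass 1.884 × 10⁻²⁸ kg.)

λ = 11.8 pm

KE = 51.8 eV = 8.298 × 10⁻¹⁸ J.
p = √(2mKE) = √(2 × 1.884 × 10⁻²⁸ × 8.298 × 10⁻¹⁸) = 5.592 × 10⁻²³ kg·m/s.
λ = h/p = 6.626 × 10⁻³⁴ / 5.592 × 10⁻²³ = 1.18 × 10⁻¹¹ m = 11.8 pm.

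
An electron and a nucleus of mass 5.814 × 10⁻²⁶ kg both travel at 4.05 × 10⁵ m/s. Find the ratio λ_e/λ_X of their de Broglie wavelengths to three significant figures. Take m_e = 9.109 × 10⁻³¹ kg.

At fixed v, p = mv so λ = h/(mv) ∝ 1/m.
λ_e/λ_X = m_X/m_e = 5.814 × 10⁻²⁶/9.109 × 10⁻³¹ = 6.38 × 10⁴.

λ_e/λ_X = 6.38 × 10⁴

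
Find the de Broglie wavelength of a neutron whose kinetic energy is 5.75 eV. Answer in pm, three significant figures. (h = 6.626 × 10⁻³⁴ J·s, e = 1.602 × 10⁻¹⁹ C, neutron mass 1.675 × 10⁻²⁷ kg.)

KE = 5.75 eV = 9.212 × 10⁻¹⁹ J.
p = √(2mKE) = √(2 × 1.675 × 10⁻²⁷ × 9.212 × 10⁻¹⁹) = 5.555 × 10⁻²³ kg·m/s.
λ = h/p = 6.626 × 10⁻³⁴ / 5.555 × 10⁻²³ = 1.19 × 10⁻¹¹ m = 11.9 pm.

λ = 11.9 pm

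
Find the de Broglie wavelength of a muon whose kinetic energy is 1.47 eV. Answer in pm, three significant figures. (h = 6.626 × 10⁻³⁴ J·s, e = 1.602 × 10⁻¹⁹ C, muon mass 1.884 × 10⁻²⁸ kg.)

KE = 1.47 eV = 2.355 × 10⁻¹⁹ J.
p = √(2mKE) = √(2 × 1.884 × 10⁻²⁸ × 2.355 × 10⁻¹⁹) = 9.420 × 10⁻²⁴ kg·m/s.
λ = h/p = 6.626 × 10⁻³⁴ / 9.420 × 10⁻²⁴ = 7.03 × 10⁻¹¹ m = 70.3 pm.

λ = 70.3 pm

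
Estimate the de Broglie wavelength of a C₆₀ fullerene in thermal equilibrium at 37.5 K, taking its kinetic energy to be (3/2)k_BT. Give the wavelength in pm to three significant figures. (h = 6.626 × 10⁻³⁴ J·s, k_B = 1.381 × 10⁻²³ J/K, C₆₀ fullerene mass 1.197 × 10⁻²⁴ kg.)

λ = 15.4 pm

KE = (3/2)k_BT = 1.5 × 1.381 × 10⁻²³ × 37.5 = 7.768 × 10⁻²² J.
p = √(2mKE) = √(2 × 1.197 × 10⁻²⁴ × 7.768 × 10⁻²²) = 4.312 × 10⁻²³ kg·m/s.
λ = h/p = 1.54 × 10⁻¹¹ m = 15.4 pm.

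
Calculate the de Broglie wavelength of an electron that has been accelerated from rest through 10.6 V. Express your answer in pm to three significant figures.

KE = eV = 1.602 × 10⁻¹⁹ × 10.60 = 1.698 × 10⁻¹⁸ J.
p = √(2mKE) = √(2 × 9.109 × 10⁻³¹ × 1.698 × 10⁻¹⁸) = 1.759 × 10⁻²⁴ kg·m/s.
λ = h/p = 6.626 × 10⁻³⁴ / 1.759 × 10⁻²⁴ = 3.77 × 10⁻¹⁰ m = 377 pm.

λ = 377 pm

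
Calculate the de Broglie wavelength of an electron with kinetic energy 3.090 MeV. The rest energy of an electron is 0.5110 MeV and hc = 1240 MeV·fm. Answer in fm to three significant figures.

λ = 348 fm

Total energy E = KE + m₀c² = 3.090 + 0.5110 = 3.6010 MeV.
(pc)² = E² − (m₀c²)² = (3.6010)² − (0.5110)² = 12.71 MeV², so pc = 3.565 MeV.
λ = hc/(pc) = 1240 MeV·fm / 3.565 MeV = 348 fm.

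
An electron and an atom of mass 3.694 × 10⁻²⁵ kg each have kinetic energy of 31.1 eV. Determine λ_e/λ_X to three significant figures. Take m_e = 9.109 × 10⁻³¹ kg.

λ_e/λ_X = 637

At fixed KE, p = √(2mKE) so λ = h/p ∝ 1/√m.
λ_e/λ_X = √(m_X/m_e) = √(3.694 × 10⁻²⁵/9.109 × 10⁻³¹) = √(4.055 × 10⁵) = 637.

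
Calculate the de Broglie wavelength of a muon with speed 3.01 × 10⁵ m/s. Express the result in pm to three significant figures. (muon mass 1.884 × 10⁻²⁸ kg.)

p = mv = 1.884 × 10⁻²⁸ × 3.01 × 10⁵ = 5.671 × 10⁻²³ kg·m/s.
λ = h/p = 6.626 × 10⁻³⁴ / 5.671 × 10⁻²³ = 1.17 × 10⁻¹¹ m = 11.7 pm.

λ = 11.7 pm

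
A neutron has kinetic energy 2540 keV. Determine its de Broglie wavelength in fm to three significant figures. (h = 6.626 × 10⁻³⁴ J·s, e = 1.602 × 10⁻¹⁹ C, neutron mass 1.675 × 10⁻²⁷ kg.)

λ = 17.9 fm

KE = 2540 keV = 4.069 × 10⁻¹³ J.
p = √(2mKE) = √(2 × 1.675 × 10⁻²⁷ × 4.069 × 10⁻¹³) = 3.692 × 10⁻²⁰ kg·m/s.
λ = h/p = 6.626 × 10⁻³⁴ / 3.692 × 10⁻²⁰ = 1.79 × 10⁻¹⁴ m = 17.9 fm.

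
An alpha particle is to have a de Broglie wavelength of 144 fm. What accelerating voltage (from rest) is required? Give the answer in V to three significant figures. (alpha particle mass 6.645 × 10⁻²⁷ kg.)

V = 4970 V

p = h/λ = 6.626 × 10⁻³⁴ / 1.440 × 10⁻¹³ = 4.601 × 10⁻²¹ kg·m/s.
KE = p²/(2m) = 1.593 × 10⁻¹⁵ J.
V = KE/2e = 1.593 × 10⁻¹⁵ / (2 × 1.602 × 10⁻¹⁹) = 4970 V.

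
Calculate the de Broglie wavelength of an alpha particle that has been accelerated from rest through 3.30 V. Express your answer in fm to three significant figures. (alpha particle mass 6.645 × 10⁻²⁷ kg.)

λ = 5590 fm

KE = 2eV = 2 × 1.602 × 10⁻¹⁹ × 3.300 = 1.057 × 10⁻¹⁸ J.
p = √(2mKE) = √(2 × 6.645 × 10⁻²⁷ × 1.057 × 10⁻¹⁸) = 1.185 × 10⁻²² kg·m/s.
λ = h/p = 6.626 × 10⁻³⁴ / 1.185 × 10⁻²² = 5.59 × 10⁻¹² m = 5590 fm.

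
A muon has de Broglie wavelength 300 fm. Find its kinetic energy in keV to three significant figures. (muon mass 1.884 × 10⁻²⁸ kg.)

KE = 80.8 keV

p = h/λ = 6.626 × 10⁻³⁴ / 3.000 × 10⁻¹³ = 2.209 × 10⁻²¹ kg·m/s.
KE = p²/(2m) = (2.209 × 10⁻²¹)² / (2 × 1.884 × 10⁻²⁸) = 1.295 × 10⁻¹⁴ J = 80.8 keV.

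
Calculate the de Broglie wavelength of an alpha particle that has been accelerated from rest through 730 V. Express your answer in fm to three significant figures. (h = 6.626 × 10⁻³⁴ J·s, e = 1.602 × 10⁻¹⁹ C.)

KE = 2eV = 2 × 1.602 × 10⁻¹⁹ × 730.0 = 2.339 × 10⁻¹⁶ J.
p = √(2mKE) = √(2 × 6.645 × 10⁻²⁷ × 2.339 × 10⁻¹⁶) = 1.763 × 10⁻²¹ kg·m/s.
λ = h/p = 6.626 × 10⁻³⁴ / 1.763 × 10⁻²¹ = 3.76 × 10⁻¹³ m = 376 fm.

λ = 376 fm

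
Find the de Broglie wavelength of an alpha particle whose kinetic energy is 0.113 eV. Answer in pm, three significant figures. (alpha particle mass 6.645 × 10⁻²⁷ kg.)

λ = 42.7 pm

KE = 0.113 eV = 1.810 × 10⁻²⁰ J.
p = √(2mKE) = √(2 × 6.645 × 10⁻²⁷ × 1.810 × 10⁻²⁰) = 1.551 × 10⁻²³ kg·m/s.
λ = h/p = 6.626 × 10⁻³⁴ / 1.551 × 10⁻²³ = 4.27 × 10⁻¹¹ m = 42.7 pm.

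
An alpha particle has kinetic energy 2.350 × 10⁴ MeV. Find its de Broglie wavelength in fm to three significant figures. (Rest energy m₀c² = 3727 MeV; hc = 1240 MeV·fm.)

λ = 0.0460 fm

Total energy E = KE + m₀c² = 2.350 × 10⁴ + 3727 = 27227 MeV.
(pc)² = E² − (m₀c²)² = (27227)² − (3727)² = 7.274 × 10⁸ MeV², so pc = 2.697 × 10⁴ MeV.
λ = hc/(pc) = 1240 MeV·fm / 2.697 × 10⁴ MeV = 0.0460 fm.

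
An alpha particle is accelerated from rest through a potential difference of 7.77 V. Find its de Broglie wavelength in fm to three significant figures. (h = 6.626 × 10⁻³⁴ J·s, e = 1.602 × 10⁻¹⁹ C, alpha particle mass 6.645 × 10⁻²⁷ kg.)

λ = 3640 fm

KE = 2eV = 2 × 1.602 × 10⁻¹⁹ × 7.770 = 2.490 × 10⁻¹⁸ J.
p = √(2mKE) = √(2 × 6.645 × 10⁻²⁷ × 2.490 × 10⁻¹⁸) = 1.819 × 10⁻²² kg·m/s.
λ = h/p = 6.626 × 10⁻³⁴ / 1.819 × 10⁻²² = 3.64 × 10⁻¹² m = 3640 fm.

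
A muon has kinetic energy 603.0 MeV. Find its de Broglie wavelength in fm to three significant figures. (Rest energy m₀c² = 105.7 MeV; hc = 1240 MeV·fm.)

Total energy E = KE + m₀c² = 603.0 + 105.7 = 708.7 MeV.
(pc)² = E² − (m₀c²)² = (708.7)² − (105.7)² = 4.911 × 10⁵ MeV², so pc = 700.8 MeV.
λ = hc/(pc) = 1240 MeV·fm / 700.8 MeV = 1.77 fm.

λ = 1.77 fm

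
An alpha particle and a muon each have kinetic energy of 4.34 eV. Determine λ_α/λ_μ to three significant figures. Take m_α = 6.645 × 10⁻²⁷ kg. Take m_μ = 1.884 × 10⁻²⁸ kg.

At fixed KE, p = √(2mKE) so λ = h/p ∝ 1/√m.
λ_α/λ_μ = √(m_μ/m_α) = √(1.884 × 10⁻²⁸/6.645 × 10⁻²⁷) = √(0.02835) = 0.168.

λ_α/λ_μ = 0.168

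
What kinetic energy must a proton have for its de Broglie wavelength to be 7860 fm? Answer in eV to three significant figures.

p = h/λ = 6.626 × 10⁻³⁴ / 7.860 × 10⁻¹² = 8.430 × 10⁻²³ kg·m/s.
KE = p²/(2m) = (8.430 × 10⁻²³)² / (2 × 1.673 × 10⁻²⁷) = 2.124 × 10⁻¹⁸ J = 13.3 eV.

KE = 13.3 eV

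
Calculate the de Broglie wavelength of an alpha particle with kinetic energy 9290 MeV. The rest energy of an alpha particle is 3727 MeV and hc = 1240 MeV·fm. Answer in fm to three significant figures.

Total energy E = KE + m₀c² = 9290 + 3727 = 13017 MeV.
(pc)² = E² − (m₀c²)² = (13017)² − (3727)² = 1.556 × 10⁸ MeV², so pc = 1.247 × 10⁴ MeV.
λ = hc/(pc) = 1240 MeV·fm / 1.247 × 10⁴ MeV = 0.0994 fm.

λ = 0.0994 fm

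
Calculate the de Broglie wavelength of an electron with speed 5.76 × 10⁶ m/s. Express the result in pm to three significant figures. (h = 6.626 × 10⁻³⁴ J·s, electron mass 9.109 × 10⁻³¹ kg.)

p = mv = 9.109 × 10⁻³¹ × 5.76 × 10⁶ = 5.247 × 10⁻²⁴ kg·m/s.
λ = h/p = 6.626 × 10⁻³⁴ / 5.247 × 10⁻²⁴ = 1.26 × 10⁻¹⁰ m = 126 pm.

λ = 126 pm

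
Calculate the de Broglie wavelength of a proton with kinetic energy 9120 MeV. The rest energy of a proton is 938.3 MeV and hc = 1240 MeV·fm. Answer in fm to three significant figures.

λ = 0.124 fm

Total energy E = KE + m₀c² = 9120 + 938.3 = 10058.3 MeV.
(pc)² = E² − (m₀c²)² = (10058.3)² − (938.3)² = 1.003 × 10⁸ MeV², so pc = 1.001 × 10⁴ MeV.
λ = hc/(pc) = 1240 MeV·fm / 1.001 × 10⁴ MeV = 0.124 fm.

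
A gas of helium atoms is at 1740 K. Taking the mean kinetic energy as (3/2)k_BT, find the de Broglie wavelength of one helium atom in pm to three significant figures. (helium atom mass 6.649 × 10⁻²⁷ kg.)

KE = (3/2)k_BT = 1.5 × 1.381 × 10⁻²³ × 1740 = 3.604 × 10⁻²⁰ J.
p = √(2mKE) = √(2 × 6.649 × 10⁻²⁷ × 3.604 × 10⁻²⁰) = 2.189 × 10⁻²³ kg·m/s.
λ = h/p = 3.03 × 10⁻¹¹ m = 30.3 pm.

λ = 30.3 pm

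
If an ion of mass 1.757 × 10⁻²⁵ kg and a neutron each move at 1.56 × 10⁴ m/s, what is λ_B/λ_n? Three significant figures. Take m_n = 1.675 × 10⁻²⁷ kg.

At fixed v, p = mv so λ = h/(mv) ∝ 1/m.
λ_B/λ_n = m_n/m_B = 1.675 × 10⁻²⁷/1.757 × 10⁻²⁵ = 9.53 × 10⁻³.

λ_B/λ_n = 9.53 × 10⁻³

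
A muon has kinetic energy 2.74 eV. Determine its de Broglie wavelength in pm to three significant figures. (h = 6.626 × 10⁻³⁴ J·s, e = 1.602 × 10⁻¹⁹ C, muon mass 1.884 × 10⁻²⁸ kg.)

KE = 2.74 eV = 4.389 × 10⁻¹⁹ J.
p = √(2mKE) = √(2 × 1.884 × 10⁻²⁸ × 4.389 × 10⁻¹⁹) = 1.286 × 10⁻²³ kg·m/s.
λ = h/p = 6.626 × 10⁻³⁴ / 1.286 × 10⁻²³ = 5.15 × 10⁻¹¹ m = 51.5 pm.

λ = 51.5 pm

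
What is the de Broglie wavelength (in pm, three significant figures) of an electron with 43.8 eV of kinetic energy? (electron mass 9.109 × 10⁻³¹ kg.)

λ = 185 pm

KE = 43.8 eV = 7.017 × 10⁻¹⁸ J.
p = √(2mKE) = √(2 × 9.109 × 10⁻³¹ × 7.017 × 10⁻¹⁸) = 3.575 × 10⁻²⁴ kg·m/s.
λ = h/p = 6.626 × 10⁻³⁴ / 3.575 × 10⁻²⁴ = 1.85 × 10⁻¹⁰ m = 185 pm.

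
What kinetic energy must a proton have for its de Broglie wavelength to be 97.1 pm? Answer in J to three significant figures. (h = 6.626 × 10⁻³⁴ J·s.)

p = h/λ = 6.626 × 10⁻³⁴ / 9.710 × 10⁻¹¹ = 6.824 × 10⁻²⁴ kg·m/s.
KE = p²/(2m) = (6.824 × 10⁻²⁴)² / (2 × 1.673 × 10⁻²⁷) = 1.392 × 10⁻²⁰ J = 1.39 × 10⁻²⁰ J.

KE = 1.39 × 10⁻²⁰ J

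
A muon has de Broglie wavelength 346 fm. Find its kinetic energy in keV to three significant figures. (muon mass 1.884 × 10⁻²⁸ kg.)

p = h/λ = 6.626 × 10⁻³⁴ / 3.460 × 10⁻¹³ = 1.915 × 10⁻²¹ kg·m/s.
KE = p²/(2m) = (1.915 × 10⁻²¹)² / (2 × 1.884 × 10⁻²⁸) = 9.733 × 10⁻¹⁵ J = 60.8 keV.

KE = 60.8 keV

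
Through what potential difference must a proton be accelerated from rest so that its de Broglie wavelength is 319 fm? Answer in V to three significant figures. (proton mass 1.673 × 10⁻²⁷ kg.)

p = h/λ = 6.626 × 10⁻³⁴ / 3.190 × 10⁻¹³ = 2.077 × 10⁻²¹ kg·m/s.
KE = p²/(2m) = 1.289 × 10⁻¹⁵ J.
V = KE/e = 1.289 × 10⁻¹⁵ / (1.602 × 10⁻¹⁹) = 8050 V.

V = 8050 V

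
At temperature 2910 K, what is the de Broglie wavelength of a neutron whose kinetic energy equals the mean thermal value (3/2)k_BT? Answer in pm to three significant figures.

KE = (3/2)k_BT = 1.5 × 1.381 × 10⁻²³ × 2910 = 6.028 × 10⁻²⁰ J.
p = √(2mKE) = √(2 × 1.675 × 10⁻²⁷ × 6.028 × 10⁻²⁰) = 1.421 × 10⁻²³ kg·m/s.
λ = h/p = 4.66 × 10⁻¹¹ m = 46.6 pm.

λ = 46.6 pm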